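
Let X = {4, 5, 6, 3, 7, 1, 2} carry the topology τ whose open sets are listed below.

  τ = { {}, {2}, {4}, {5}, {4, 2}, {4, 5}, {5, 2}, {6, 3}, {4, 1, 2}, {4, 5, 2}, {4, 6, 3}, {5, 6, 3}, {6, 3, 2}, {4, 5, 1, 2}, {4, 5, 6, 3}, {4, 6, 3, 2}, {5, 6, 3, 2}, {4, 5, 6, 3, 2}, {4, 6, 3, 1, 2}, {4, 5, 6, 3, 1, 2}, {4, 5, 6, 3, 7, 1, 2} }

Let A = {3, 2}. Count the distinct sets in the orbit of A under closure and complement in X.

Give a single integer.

X∖A={4, 5, 6, 7, 1}, int(X∖A)={4, 5}, hence cl(A)={6, 3, 7, 1, 2}
Orbit (k=closure, c=complement):
  1. A     = {3, 2}
  2. kA    = {6, 3, 7, 1, 2}
  3. cA    = {4, 5, 6, 7, 1}
  4. ckA   = {4, 5}
  5. kcA   = {4, 5, 6, 3, 7, 1}
  6. kckA  = {4, 5, 7, 1}
  7. ckcA  = {2}
  8. ckckA = {6, 3, 2}
  9. kckcA = {7, 1, 2}
  10. ckckcA = {4, 5, 6, 3}
(closed under both — stop)

10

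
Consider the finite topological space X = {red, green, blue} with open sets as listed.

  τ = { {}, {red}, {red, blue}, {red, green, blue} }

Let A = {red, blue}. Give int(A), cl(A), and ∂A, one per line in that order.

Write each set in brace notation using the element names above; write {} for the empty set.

int(A) = {red, blue}
cl(A)  = {red, green, blue}
∂A     = {green}

open subsets of A: {}, {red}, {red, blue}; so int(A) = {red, blue}
closure: X∖int(X∖A) = X∖{} = {red, green, blue}
∂A = {red, green, blue} minus {red, blue} = {green}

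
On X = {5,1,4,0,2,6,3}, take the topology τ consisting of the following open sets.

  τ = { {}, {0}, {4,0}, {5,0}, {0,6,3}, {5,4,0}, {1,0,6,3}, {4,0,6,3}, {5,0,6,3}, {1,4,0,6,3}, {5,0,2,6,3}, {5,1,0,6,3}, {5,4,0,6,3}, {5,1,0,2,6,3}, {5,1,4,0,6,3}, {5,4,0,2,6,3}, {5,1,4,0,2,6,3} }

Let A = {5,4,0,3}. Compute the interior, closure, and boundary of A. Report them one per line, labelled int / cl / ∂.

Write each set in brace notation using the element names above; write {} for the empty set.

interior: largest open inside A is {5,4,0} (from {}, {0}, {4,0}, {5,0}, {5,4,0})
cl via duality: int({1,2,6}) = {}, so X∖{} = {5,1,4,0,2,6,3}
cl∖int = {1,2,6,3}

int(A) = {5,4,0}
cl(A)  = {5,1,4,0,2,6,3}
∂A     = {1,2,6,3}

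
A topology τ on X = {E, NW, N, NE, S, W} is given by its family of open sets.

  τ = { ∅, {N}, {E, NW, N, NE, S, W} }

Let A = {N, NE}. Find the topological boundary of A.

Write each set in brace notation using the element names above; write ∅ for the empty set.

{E, NW, NE, S, W}

open subsets of A: ∅, {N}; so int(A) = {N}
closure: X∖int(X∖A) = X∖∅ = {E, NW, N, NE, S, W}
∂A = {E, NW, N, NE, S, W} minus {N} = {E, NW, NE, S, W}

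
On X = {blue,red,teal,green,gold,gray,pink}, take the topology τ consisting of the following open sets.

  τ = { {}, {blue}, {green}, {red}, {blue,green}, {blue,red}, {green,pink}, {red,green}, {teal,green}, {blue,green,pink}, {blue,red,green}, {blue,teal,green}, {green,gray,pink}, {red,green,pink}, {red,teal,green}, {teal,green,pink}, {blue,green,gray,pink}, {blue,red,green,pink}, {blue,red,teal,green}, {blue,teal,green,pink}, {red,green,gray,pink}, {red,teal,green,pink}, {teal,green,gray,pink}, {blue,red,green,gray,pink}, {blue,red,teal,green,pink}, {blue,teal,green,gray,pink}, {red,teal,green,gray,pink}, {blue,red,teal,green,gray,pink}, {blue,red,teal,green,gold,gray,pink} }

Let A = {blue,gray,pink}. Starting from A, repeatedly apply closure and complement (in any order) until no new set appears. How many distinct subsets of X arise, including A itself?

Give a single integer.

8

cl via duality: int({red,teal,green,gold}) = {red,teal,green}, so X∖{red,teal,green} = {blue,gold,gray,pink}
Write k for closure, c for complement:
  1. A     = {blue,gray,pink}
  2. kA    = {blue,gold,gray,pink}
  3. cA    = {red,teal,green,gold}
  4. ckA   = {red,teal,green}
  5. kcA   = {red,teal,green,gold,gray,pink}
  6. ckcA  = {blue}
  7. kckcA = {blue,gold}
  8. ckckcA = {red,teal,green,gray,pink}
applying k or c yields no new set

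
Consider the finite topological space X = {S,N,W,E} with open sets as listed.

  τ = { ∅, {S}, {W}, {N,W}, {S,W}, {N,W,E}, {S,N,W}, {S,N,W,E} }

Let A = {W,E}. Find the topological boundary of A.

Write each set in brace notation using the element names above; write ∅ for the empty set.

open subsets of A: ∅, {W}; so int(A) = {W}
closure: X∖int(X∖A) = X∖{S} = {N,W,E}
∂A = {N,W,E} minus {W} = {N,E}

{N,E}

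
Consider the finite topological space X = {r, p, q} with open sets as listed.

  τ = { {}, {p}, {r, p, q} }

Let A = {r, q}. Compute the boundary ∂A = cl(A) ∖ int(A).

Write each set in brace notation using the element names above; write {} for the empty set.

interior: largest open inside A is {} (from {})
cl via duality: int({p}) = {p}, so X∖{p} = {r, q}
cl∖int = {r, q}

{r, q}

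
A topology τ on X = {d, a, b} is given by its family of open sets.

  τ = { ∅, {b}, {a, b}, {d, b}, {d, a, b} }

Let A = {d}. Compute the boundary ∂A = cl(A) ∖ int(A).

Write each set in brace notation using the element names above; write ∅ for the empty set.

open subsets of A: ∅; so int(A) = ∅
closure: X∖int(X∖A) = X∖{a, b} = {d}
∂A = {d} minus ∅ = {d}

{d}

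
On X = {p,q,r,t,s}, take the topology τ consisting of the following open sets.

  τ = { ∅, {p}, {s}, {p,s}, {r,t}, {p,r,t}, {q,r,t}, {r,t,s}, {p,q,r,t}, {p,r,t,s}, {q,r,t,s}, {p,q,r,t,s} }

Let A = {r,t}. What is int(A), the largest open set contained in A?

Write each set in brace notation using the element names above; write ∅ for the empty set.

{r,t}

interior: largest open inside A is {r,t} (from ∅, {r,t})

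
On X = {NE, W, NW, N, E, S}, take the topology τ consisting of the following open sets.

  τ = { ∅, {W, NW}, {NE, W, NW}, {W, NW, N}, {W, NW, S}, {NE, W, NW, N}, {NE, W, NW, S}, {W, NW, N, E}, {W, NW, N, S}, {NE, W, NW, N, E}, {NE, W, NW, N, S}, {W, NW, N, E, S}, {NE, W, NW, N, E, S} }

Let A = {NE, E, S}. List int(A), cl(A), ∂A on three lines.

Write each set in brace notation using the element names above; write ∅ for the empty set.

int(A) = ∅
cl(A)  = {NE, E, S}
∂A     = {NE, E, S}

U open, U⊆A: ∅. int(A) = ⋃ = ∅
X∖A={W, NW, N}, int(X∖A)={W, NW, N}, hence cl(A)={NE, E, S}
∂A: remove int from cl → {NE, E, S}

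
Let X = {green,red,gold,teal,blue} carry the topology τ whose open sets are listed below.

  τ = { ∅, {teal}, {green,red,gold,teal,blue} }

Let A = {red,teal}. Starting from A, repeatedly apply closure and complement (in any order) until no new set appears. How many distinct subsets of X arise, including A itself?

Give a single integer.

complement {green,gold,blue}; its interior ∅; cl(A) = X∖∅ = {green,red,gold,teal,blue}
With k = closure, c = complement:
  1. A     = {red,teal}
  2. kA    = {green,red,gold,teal,blue}
  3. cA    = {green,gold,blue}
  4. ckA   = ∅
  5. kcA   = {green,red,gold,blue}
  6. ckcA  = {teal}
k, c of each give nothing new

6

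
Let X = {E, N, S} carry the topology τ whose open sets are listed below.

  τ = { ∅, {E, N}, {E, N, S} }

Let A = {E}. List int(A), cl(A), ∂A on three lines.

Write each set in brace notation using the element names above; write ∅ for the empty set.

int(A) = ∅
cl(A)  = {E, N, S}
∂A     = {E, N, S}

opens ⊆ A: ∅; union → int = ∅
complement {N, S}; its interior ∅; cl(A) = X∖∅ = {E, N, S}
boundary = {E, N, S} ∖ ∅ = {E, N, S}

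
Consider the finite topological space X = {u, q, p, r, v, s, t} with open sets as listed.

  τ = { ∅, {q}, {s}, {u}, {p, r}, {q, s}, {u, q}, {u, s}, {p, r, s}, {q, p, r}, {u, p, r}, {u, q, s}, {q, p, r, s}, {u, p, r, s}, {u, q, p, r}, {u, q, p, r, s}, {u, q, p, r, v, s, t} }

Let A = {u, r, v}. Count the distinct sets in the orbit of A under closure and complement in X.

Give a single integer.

10

complement {q, p, s, t}; its interior {q, s}; cl(A) = X∖{q, s} = {u, p, r, v, t}
With k = closure, c = complement:
  1. A     = {u, r, v}
  2. kA    = {u, p, r, v, t}
  3. cA    = {q, p, s, t}
  4. ckA   = {q, s}
  5. kcA   = {q, p, r, v, s, t}
  6. kckA  = {q, v, s, t}
  7. ckcA  = {u}
  8. ckckA = {u, p, r}
  9. kckcA = {u, v, t}
  10. ckckcA = {q, p, r, s}
k, c of each give nothing new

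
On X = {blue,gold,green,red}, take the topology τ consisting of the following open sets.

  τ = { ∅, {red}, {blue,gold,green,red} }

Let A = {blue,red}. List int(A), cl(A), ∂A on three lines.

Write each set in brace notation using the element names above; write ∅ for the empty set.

U open, U⊆A: ∅, {red}. int(A) = ⋃ = {red}
X∖A={gold,green}, int(X∖A)=∅, hence cl(A)={blue,gold,green,red}
∂A: remove int from cl → {blue,gold,green}

int(A) = {red}
cl(A)  = {blue,gold,green,red}
∂A     = {blue,gold,green}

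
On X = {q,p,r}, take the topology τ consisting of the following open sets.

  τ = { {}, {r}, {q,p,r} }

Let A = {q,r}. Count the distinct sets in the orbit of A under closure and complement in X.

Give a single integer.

cl via duality: int({p}) = {}, so X∖{} = {q,p,r}
Write k for closure, c for complement:
  1. A     = {q,r}
  2. kA    = {q,p,r}
  3. cA    = {p}
  4. ckA   = {}
  5. kcA   = {q,p}
  6. ckcA  = {r}
applying k or c yields no new set

6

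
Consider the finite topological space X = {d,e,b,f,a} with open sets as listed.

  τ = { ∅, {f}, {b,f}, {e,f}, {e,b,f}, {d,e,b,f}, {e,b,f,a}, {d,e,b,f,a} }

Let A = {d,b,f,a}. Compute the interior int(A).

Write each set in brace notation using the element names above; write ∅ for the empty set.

{b,f}

U open, U⊆A: ∅, {f}, {b,f}. int(A) = ⋃ = {b,f}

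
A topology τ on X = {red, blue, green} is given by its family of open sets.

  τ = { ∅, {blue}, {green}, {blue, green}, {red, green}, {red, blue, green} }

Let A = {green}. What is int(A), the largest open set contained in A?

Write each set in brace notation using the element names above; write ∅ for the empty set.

open subsets of A: ∅, {green}; so int(A) = {green}

{green}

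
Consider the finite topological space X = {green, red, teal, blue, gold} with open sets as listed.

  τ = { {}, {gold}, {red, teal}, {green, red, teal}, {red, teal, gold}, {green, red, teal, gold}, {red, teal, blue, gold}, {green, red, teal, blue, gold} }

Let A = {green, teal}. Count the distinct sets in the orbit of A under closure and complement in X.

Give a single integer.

8

X∖A={red, blue, gold}, int(X∖A)={gold}, hence cl(A)={green, red, teal, blue}
Orbit (k=closure, c=complement):
  1. A     = {green, teal}
  2. kA    = {green, red, teal, blue}
  3. cA    = {red, blue, gold}
  4. ckA   = {gold}
  5. kcA   = {green, red, teal, blue, gold}
  6. kckA  = {blue, gold}
  7. ckcA  = {}
  8. ckckA = {green, red, teal}
(closed under both — stop)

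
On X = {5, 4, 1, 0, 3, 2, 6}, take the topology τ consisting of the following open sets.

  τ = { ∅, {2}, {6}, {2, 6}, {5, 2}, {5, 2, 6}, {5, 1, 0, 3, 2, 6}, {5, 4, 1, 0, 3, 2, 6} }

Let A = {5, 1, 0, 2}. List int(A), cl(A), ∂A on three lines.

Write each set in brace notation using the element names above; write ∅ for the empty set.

int(A) = {5, 2}
cl(A)  = {5, 4, 1, 0, 3, 2}
∂A     = {4, 1, 0, 3}

open subsets of A: ∅, {2}, {5, 2}; so int(A) = {5, 2}
closure: X∖int(X∖A) = X∖{6} = {5, 4, 1, 0, 3, 2}
∂A = {5, 4, 1, 0, 3, 2} minus {5, 2} = {4, 1, 0, 3}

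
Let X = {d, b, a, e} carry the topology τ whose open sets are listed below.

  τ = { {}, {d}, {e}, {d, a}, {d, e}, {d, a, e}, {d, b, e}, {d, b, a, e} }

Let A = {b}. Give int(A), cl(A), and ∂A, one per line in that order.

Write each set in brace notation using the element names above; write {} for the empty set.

open subsets of A: {}; so int(A) = {}
closure: X∖int(X∖A) = X∖{d, a, e} = {b}
∂A = {b} minus {} = {b}

int(A) = {}
cl(A)  = {b}
∂A     = {b}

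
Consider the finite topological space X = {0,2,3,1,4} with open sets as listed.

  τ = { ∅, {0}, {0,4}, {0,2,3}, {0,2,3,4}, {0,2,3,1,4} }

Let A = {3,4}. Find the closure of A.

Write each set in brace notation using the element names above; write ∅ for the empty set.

X∖A={0,2,1}, int(X∖A)={0}, hence cl(A)={2,3,1,4}

{2,3,1,4}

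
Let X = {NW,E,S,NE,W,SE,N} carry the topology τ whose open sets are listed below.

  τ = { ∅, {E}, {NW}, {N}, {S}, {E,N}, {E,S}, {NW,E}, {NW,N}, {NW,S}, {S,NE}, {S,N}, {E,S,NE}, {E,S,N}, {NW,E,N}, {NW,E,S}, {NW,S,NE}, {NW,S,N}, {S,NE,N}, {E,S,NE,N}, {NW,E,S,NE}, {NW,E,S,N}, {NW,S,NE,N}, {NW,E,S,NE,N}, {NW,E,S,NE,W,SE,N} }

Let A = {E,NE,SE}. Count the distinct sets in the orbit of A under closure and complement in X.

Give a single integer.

complement {NW,S,W,N}; its interior {NW,S,N}; cl(A) = X∖{NW,S,N} = {E,NE,W,SE}
With k = closure, c = complement:
  1. A     = {E,NE,SE}
  2. kA    = {E,NE,W,SE}
  3. cA    = {NW,S,W,N}
  4. ckA   = {NW,S,N}
  5. kcA   = {NW,S,NE,W,SE,N}
  6. ckcA  = {E}
  7. kckcA = {E,W,SE}
  8. ckckcA = {NW,S,NE,N}
k, c of each give nothing new

8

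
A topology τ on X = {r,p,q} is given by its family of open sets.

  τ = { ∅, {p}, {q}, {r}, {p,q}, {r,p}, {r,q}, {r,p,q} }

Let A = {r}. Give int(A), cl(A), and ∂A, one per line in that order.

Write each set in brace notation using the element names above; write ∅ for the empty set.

opens ⊆ A: ∅, {r}; union → int = {r}
complement {p,q}; its interior {p,q}; cl(A) = X∖{p,q} = {r}
boundary = {r} ∖ {r} = ∅

int(A) = {r}
cl(A)  = {r}
∂A     = ∅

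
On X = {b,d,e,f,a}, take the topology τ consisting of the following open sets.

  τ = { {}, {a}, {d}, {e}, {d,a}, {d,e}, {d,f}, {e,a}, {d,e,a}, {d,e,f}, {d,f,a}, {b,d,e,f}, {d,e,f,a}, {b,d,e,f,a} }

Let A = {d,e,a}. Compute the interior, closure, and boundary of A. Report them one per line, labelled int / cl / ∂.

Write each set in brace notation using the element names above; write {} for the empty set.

int(A) = {d,e,a}
cl(A)  = {b,d,e,f,a}
∂A     = {b,f}

opens ⊆ A: {}, {e}, {d}, {a}, {e,a}, {d,e}, {d,a}, {d,e,a}; union → int = {d,e,a}
complement {b,f}; its interior {}; cl(A) = X∖{} = {b,d,e,f,a}
boundary = {b,d,e,f,a} ∖ {d,e,a} = {b,f}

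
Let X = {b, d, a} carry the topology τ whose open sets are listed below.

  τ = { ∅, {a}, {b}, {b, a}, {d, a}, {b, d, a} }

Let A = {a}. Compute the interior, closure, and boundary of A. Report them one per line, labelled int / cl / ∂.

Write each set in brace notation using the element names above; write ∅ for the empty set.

open subsets of A: ∅, {a}; so int(A) = {a}
closure: X∖int(X∖A) = X∖{b} = {d, a}
∂A = {d, a} minus {a} = {d}

int(A) = {a}
cl(A)  = {d, a}
∂A     = {d}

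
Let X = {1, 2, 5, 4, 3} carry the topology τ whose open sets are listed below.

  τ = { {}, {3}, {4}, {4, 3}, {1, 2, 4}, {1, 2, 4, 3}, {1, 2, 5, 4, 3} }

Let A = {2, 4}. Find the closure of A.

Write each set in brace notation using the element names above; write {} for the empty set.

X∖A={1, 5, 3}, int(X∖A)={3}, hence cl(A)={1, 2, 5, 4}

{1, 2, 5, 4}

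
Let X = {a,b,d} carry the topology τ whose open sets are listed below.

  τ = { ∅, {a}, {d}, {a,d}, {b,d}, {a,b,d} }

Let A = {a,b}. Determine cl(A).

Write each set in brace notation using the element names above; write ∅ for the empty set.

{a,b}

closure: X∖int(X∖A) = X∖{d} = {a,b}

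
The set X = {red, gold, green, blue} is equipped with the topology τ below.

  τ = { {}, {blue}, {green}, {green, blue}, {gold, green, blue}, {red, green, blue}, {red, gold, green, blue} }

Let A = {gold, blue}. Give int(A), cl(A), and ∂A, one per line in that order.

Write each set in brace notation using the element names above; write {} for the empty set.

int(A) = {blue}
cl(A)  = {red, gold, blue}
∂A     = {red, gold}

open subsets of A: {}, {blue}; so int(A) = {blue}
closure: X∖int(X∖A) = X∖{green} = {red, gold, blue}
∂A = {red, gold, blue} minus {blue} = {red, gold}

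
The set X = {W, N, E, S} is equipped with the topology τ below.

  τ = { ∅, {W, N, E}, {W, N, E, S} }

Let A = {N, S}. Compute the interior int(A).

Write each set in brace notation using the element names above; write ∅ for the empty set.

interior: largest open inside A is ∅ (from ∅)

∅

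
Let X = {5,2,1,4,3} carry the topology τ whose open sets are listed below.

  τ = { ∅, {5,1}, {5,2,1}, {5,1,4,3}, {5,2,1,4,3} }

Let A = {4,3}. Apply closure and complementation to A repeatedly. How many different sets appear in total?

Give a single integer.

4

closure: X∖int(X∖A) = X∖{5,2,1} = {4,3}
Let k=closure and c=complement:
  1. A     = {4,3}
  2. cA    = {5,2,1}
  3. kcA   = {5,2,1,4,3}
  4. ckcA  = ∅
— saturated at 4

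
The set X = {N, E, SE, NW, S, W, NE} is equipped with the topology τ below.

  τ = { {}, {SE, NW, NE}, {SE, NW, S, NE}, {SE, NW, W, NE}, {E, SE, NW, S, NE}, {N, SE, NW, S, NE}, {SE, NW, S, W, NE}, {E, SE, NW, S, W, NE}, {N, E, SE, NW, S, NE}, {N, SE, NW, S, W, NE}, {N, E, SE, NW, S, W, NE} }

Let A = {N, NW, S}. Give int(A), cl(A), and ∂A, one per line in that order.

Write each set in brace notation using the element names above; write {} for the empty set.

opens ⊆ A: {}; union → int = {}
complement {E, SE, W, NE}; its interior {}; cl(A) = X∖{} = {N, E, SE, NW, S, W, NE}
boundary = {N, E, SE, NW, S, W, NE} ∖ {} = {N, E, SE, NW, S, W, NE}

int(A) = {}
cl(A)  = {N, E, SE, NW, S, W, NE}
∂A     = {N, E, SE, NW, S, W, NE}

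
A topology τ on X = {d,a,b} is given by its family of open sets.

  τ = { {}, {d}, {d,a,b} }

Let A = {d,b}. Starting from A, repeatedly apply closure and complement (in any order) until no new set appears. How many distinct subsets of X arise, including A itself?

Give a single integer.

6

cl via duality: int({a}) = {}, so X∖{} = {d,a,b}
Write k for closure, c for complement:
  1. A     = {d,b}
  2. kA    = {d,a,b}
  3. cA    = {a}
  4. ckA   = {}
  5. kcA   = {a,b}
  6. ckcA  = {d}
applying k or c yields no new set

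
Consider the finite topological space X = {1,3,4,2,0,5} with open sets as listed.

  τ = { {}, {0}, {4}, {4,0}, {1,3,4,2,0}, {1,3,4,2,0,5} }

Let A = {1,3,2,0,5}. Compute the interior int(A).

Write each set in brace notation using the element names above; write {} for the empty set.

{0}

interior: largest open inside A is {0} (from {}, {0})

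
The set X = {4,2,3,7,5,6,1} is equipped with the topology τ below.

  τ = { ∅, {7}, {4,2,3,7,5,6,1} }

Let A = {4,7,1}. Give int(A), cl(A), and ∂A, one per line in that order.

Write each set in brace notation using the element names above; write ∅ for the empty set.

int(A) = {7}
cl(A)  = {4,2,3,7,5,6,1}
∂A     = {4,2,3,5,6,1}

opens ⊆ A: ∅, {7}; union → int = {7}
complement {2,3,5,6}; its interior ∅; cl(A) = X∖∅ = {4,2,3,7,5,6,1}
boundary = {4,2,3,7,5,6,1} ∖ {7} = {4,2,3,5,6,1}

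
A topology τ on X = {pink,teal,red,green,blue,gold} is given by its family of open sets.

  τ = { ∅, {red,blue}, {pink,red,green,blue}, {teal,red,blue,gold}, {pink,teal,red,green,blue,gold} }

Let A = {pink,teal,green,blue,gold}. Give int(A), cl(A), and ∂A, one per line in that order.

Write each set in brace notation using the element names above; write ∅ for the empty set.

U open, U⊆A: ∅. int(A) = ⋃ = ∅
X∖A={red}, int(X∖A)=∅, hence cl(A)={pink,teal,red,green,blue,gold}
∂A: remove int from cl → {pink,teal,red,green,blue,gold}

int(A) = ∅
cl(A)  = {pink,teal,red,green,blue,gold}
∂A     = {pink,teal,red,green,blue,gold}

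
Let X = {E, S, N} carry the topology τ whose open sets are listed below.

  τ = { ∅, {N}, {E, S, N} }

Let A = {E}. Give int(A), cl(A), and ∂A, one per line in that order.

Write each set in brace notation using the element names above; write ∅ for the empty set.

interior: largest open inside A is ∅ (from ∅)
cl via duality: int({S, N}) = {N}, so X∖{N} = {E, S}
cl∖int = {E, S}

int(A) = ∅
cl(A)  = {E, S}
∂A     = {E, S}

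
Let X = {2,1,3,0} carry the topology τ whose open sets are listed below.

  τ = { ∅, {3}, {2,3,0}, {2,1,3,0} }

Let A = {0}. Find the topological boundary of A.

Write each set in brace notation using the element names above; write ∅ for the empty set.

{2,1,0}

open subsets of A: ∅; so int(A) = ∅
closure: X∖int(X∖A) = X∖{3} = {2,1,0}
∂A = {2,1,0} minus ∅ = {2,1,0}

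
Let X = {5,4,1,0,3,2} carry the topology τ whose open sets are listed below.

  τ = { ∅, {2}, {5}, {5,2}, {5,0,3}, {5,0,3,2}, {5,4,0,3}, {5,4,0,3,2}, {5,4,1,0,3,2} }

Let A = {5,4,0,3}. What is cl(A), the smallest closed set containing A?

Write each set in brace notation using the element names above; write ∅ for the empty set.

{5,4,1,0,3}

closure: X∖int(X∖A) = X∖{2} = {5,4,1,0,3}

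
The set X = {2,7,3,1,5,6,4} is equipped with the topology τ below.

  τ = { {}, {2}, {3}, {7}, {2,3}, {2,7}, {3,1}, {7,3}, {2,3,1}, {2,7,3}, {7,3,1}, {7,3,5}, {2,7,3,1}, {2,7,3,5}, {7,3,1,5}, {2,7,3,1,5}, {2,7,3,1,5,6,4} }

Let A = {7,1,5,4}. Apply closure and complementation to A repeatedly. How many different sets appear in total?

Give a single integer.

8

X∖A={2,3,6}, int(X∖A)={2,3}, hence cl(A)={7,1,5,6,4}
Orbit (k=closure, c=complement):
  1. A     = {7,1,5,4}
  2. kA    = {7,1,5,6,4}
  3. cA    = {2,3,6}
  4. ckA   = {2,3}
  5. kcA   = {2,3,1,5,6,4}
  6. ckcA  = {7}
  7. kckcA = {7,5,6,4}
  8. ckckcA = {2,3,1}
(closed under both — stop)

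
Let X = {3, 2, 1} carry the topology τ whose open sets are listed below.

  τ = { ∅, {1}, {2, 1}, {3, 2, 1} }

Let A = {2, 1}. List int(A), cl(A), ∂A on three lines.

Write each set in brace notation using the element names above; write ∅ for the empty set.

int(A) = {2, 1}
cl(A)  = {3, 2, 1}
∂A     = {3}

U open, U⊆A: ∅, {1}, {2, 1}. int(A) = ⋃ = {2, 1}
X∖A={3}, int(X∖A)=∅, hence cl(A)={3, 2, 1}
∂A: remove int from cl → {3}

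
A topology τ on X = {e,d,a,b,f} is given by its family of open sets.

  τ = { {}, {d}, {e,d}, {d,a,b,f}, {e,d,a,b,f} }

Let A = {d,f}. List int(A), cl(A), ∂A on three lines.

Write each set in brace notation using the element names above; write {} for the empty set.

interior: largest open inside A is {d} (from {}, {d})
cl via duality: int({e,a,b}) = {}, so X∖{} = {e,d,a,b,f}
cl∖int = {e,a,b,f}

int(A) = {d}
cl(A)  = {e,d,a,b,f}
∂A     = {e,a,b,f}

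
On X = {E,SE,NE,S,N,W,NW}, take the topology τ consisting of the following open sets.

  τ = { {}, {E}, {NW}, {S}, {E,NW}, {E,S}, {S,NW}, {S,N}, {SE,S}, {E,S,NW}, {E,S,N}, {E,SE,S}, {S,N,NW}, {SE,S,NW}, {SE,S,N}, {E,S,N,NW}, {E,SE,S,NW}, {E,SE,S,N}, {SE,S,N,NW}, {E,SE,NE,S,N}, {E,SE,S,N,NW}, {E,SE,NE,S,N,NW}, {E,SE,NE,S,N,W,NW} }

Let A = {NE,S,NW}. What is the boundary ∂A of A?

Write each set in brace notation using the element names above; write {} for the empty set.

{SE,NE,N,W}

interior: largest open inside A is {S,NW} (from {}, {S}, {NW}, {S,NW})
cl via duality: int({E,SE,N,W}) = {E}, so X∖{E} = {SE,NE,S,N,W,NW}
cl∖int = {SE,NE,N,W}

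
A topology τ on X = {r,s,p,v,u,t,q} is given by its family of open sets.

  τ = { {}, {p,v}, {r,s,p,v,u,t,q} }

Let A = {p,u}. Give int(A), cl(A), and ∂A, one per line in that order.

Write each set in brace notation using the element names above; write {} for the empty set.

int(A) = {}
cl(A)  = {r,s,p,v,u,t,q}
∂A     = {r,s,p,v,u,t,q}

interior: largest open inside A is {} (from {})
cl via duality: int({r,s,v,t,q}) = {}, so X∖{} = {r,s,p,v,u,t,q}
cl∖int = {r,s,p,v,u,t,q}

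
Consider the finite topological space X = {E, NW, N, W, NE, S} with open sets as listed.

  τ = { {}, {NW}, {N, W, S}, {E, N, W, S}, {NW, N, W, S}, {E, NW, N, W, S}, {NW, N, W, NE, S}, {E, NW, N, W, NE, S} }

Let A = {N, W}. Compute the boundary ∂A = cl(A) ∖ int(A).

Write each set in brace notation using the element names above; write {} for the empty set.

interior: largest open inside A is {} (from {})
cl via duality: int({E, NW, NE, S}) = {NW}, so X∖{NW} = {E, N, W, NE, S}
cl∖int = {E, N, W, NE, S}

{E, N, W, NE, S}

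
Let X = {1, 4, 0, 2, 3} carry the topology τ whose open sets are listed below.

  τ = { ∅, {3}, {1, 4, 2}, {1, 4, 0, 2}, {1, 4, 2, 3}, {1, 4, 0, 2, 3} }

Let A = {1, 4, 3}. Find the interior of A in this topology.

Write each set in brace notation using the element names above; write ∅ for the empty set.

opens ⊆ A: ∅, {3}; union → int = {3}

{3}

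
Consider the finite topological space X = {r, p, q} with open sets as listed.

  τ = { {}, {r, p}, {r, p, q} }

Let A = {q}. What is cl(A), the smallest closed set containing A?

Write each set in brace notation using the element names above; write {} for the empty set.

X∖A={r, p}, int(X∖A)={r, p}, hence cl(A)={q}

{q}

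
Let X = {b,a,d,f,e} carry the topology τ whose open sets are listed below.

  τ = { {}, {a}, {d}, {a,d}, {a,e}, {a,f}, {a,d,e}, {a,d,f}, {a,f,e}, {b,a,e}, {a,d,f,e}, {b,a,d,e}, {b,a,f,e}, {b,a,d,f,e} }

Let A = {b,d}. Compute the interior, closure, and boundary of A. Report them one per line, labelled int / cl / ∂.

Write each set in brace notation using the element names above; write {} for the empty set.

int(A) = {d}
cl(A)  = {b,d}
∂A     = {b}

open subsets of A: {}, {d}; so int(A) = {d}
closure: X∖int(X∖A) = X∖{a,f,e} = {b,d}
∂A = {b,d} minus {d} = {b}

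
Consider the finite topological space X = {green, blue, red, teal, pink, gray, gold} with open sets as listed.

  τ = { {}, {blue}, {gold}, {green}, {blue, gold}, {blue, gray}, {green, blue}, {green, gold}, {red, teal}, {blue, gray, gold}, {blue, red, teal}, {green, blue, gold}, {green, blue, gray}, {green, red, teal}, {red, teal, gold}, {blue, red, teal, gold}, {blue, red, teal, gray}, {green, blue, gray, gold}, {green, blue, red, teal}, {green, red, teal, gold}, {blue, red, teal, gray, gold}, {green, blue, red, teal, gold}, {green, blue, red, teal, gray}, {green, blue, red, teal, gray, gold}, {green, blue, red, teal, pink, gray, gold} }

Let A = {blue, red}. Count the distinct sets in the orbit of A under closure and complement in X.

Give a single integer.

12

cl via duality: int({green, teal, pink, gray, gold}) = {green, gold}, so X∖{green, gold} = {blue, red, teal, pink, gray}
Write k for closure, c for complement:
  1. A     = {blue, red}
  2. kA    = {blue, red, teal, pink, gray}
  3. cA    = {green, teal, pink, gray, gold}
  4. ckA   = {green, gold}
  5. kcA   = {green, red, teal, pink, gray, gold}
  6. kckA  = {green, pink, gold}
  7. ckcA  = {blue}
  8. ckckA = {blue, red, teal, gray}
  9. kckcA = {blue, pink, gray}
  10. ckckcA = {green, red, teal, gold}
  11. kckckcA = {green, red, teal, pink, gold}
  12. ckckckcA = {blue, gray}
applying k or c yields no new set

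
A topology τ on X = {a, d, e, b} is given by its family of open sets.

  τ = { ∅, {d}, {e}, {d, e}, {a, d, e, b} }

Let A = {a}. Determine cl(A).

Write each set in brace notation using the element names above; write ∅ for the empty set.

cl via duality: int({d, e, b}) = {d, e}, so X∖{d, e} = {a, b}

{a, b}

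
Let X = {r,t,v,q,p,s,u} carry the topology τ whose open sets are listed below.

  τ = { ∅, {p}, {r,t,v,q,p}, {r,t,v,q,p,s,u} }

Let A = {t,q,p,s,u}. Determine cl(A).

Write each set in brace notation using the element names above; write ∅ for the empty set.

{r,t,v,q,p,s,u}

cl via duality: int({r,v}) = ∅, so X∖∅ = {r,t,v,q,p,s,u}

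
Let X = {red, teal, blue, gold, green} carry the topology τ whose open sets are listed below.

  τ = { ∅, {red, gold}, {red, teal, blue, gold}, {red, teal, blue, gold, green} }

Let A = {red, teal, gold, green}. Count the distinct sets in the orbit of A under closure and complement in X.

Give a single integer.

cl via duality: int({blue}) = ∅, so X∖∅ = {red, teal, blue, gold, green}
Write k for closure, c for complement:
  1. A     = {red, teal, gold, green}
  2. kA    = {red, teal, blue, gold, green}
  3. cA    = {blue}
  4. ckA   = ∅
  5. kcA   = {teal, blue, green}
  6. ckcA  = {red, gold}
applying k or c yields no new set

6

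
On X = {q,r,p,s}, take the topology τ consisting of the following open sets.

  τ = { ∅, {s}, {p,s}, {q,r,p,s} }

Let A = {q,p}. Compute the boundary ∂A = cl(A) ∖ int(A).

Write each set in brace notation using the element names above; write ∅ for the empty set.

U open, U⊆A: ∅. int(A) = ⋃ = ∅
X∖A={r,s}, int(X∖A)={s}, hence cl(A)={q,r,p}
∂A: remove int from cl → {q,r,p}

{q,r,p}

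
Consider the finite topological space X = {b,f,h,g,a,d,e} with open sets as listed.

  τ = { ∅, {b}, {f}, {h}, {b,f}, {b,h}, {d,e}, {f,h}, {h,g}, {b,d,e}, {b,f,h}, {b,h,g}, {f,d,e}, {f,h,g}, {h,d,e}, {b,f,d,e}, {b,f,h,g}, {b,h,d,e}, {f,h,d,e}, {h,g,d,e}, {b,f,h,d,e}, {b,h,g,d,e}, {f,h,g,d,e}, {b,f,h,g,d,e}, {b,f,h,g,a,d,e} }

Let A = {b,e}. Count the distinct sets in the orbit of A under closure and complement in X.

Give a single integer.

closure: X∖int(X∖A) = X∖{f,h,g} = {b,a,d,e}
Let k=closure and c=complement:
  1. A     = {b,e}
  2. kA    = {b,a,d,e}
  3. cA    = {f,h,g,a,d}
  4. ckA   = {f,h,g}
  5. kcA   = {f,h,g,a,d,e}
  6. kckA  = {f,h,g,a}
  7. ckcA  = {b}
  8. ckckA = {b,d,e}
  9. kckcA = {b,a}
  10. ckckcA = {f,h,g,d,e}
— saturated at 10

10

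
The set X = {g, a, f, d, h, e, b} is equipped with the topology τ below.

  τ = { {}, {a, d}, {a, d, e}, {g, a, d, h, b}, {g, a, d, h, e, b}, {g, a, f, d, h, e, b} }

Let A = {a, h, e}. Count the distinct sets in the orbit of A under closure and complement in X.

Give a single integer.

4

cl via duality: int({g, f, d, b}) = {}, so X∖{} = {g, a, f, d, h, e, b}
Write k for closure, c for complement:
  1. A     = {a, h, e}
  2. kA    = {g, a, f, d, h, e, b}
  3. cA    = {g, f, d, b}
  4. ckA   = {}
applying k or c yields no new set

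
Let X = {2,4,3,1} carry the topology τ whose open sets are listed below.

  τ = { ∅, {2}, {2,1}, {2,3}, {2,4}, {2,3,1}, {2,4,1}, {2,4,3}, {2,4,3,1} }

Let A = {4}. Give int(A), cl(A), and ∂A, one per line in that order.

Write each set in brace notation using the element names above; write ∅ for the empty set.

int(A) = ∅
cl(A)  = {4}
∂A     = {4}

U open, U⊆A: ∅. int(A) = ⋃ = ∅
X∖A={2,3,1}, int(X∖A)={2,3,1}, hence cl(A)={4}
∂A: remove int from cl → {4}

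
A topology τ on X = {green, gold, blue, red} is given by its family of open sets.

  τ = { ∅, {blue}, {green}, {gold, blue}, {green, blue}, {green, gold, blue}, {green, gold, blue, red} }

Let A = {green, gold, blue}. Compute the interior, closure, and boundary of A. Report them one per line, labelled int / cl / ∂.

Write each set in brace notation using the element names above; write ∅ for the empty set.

int(A) = {green, gold, blue}
cl(A)  = {green, gold, blue, red}
∂A     = {red}

open subsets of A: ∅, {blue}, {green}, {gold, blue}, {green, blue}, {green, gold, blue}; so int(A) = {green, gold, blue}
closure: X∖int(X∖A) = X∖∅ = {green, gold, blue, red}
∂A = {green, gold, blue, red} minus {green, gold, blue} = {red}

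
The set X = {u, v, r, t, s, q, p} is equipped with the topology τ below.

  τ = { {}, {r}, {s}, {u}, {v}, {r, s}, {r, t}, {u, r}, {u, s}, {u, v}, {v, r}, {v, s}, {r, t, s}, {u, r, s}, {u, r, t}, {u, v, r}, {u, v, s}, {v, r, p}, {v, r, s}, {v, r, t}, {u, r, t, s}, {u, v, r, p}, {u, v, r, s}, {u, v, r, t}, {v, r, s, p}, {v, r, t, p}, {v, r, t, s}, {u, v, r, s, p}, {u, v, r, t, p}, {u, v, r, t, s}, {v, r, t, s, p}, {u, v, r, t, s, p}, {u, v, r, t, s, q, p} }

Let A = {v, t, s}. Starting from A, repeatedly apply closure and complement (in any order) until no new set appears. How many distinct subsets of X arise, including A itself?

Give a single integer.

8

closure: X∖int(X∖A) = X∖{u, r} = {v, t, s, q, p}
Let k=closure and c=complement:
  1. A     = {v, t, s}
  2. kA    = {v, t, s, q, p}
  3. cA    = {u, r, q, p}
  4. ckA   = {u, r}
  5. kcA   = {u, r, t, q, p}
  6. ckcA  = {v, s}
  7. kckcA = {v, s, q, p}
  8. ckckcA = {u, r, t}
— saturated at 8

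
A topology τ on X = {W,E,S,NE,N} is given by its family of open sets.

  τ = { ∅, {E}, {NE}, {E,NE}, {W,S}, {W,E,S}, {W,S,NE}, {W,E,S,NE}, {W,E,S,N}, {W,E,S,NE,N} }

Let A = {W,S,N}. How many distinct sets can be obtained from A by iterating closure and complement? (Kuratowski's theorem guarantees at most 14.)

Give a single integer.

closure: X∖int(X∖A) = X∖{E,NE} = {W,S,N}
Let k=closure and c=complement:
  1. A     = {W,S,N}
  2. cA    = {E,NE}
  3. kcA   = {E,NE,N}
  4. ckcA  = {W,S}
— saturated at 4

4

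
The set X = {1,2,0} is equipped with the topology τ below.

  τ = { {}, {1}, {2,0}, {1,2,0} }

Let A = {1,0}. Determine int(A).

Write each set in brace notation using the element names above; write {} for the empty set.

U open, U⊆A: {}, {1}. int(A) = ⋃ = {1}

{1}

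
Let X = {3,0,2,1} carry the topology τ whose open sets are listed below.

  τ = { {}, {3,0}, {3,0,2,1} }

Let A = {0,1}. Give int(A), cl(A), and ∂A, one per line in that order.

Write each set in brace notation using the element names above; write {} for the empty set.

int(A) = {}
cl(A)  = {3,0,2,1}
∂A     = {3,0,2,1}

open subsets of A: {}; so int(A) = {}
closure: X∖int(X∖A) = X∖{} = {3,0,2,1}
∂A = {3,0,2,1} minus {} = {3,0,2,1}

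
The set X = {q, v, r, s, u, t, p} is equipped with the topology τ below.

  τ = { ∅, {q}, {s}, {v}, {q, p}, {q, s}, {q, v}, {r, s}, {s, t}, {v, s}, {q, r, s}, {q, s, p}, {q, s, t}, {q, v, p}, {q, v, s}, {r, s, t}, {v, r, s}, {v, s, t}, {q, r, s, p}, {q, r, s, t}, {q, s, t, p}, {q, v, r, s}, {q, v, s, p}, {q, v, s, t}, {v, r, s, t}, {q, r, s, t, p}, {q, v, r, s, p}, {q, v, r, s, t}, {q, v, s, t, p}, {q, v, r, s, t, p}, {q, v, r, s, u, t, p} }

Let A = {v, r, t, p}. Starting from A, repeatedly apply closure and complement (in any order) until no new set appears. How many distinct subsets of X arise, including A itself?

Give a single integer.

closure: X∖int(X∖A) = X∖{q, s} = {v, r, u, t, p}
Let k=closure and c=complement:
  1. A     = {v, r, t, p}
  2. kA    = {v, r, u, t, p}
  3. cA    = {q, s, u}
  4. ckA   = {q, s}
  5. kcA   = {q, r, s, u, t, p}
  6. ckcA  = {v}
  7. kckcA = {v, u}
  8. ckckcA = {q, r, s, t, p}
— saturated at 8

8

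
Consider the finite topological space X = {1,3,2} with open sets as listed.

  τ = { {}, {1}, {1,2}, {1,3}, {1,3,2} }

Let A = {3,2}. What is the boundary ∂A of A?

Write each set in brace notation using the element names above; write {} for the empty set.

U open, U⊆A: {}. int(A) = ⋃ = {}
X∖A={1}, int(X∖A)={1}, hence cl(A)={3,2}
∂A: remove int from cl → {3,2}

{3,2}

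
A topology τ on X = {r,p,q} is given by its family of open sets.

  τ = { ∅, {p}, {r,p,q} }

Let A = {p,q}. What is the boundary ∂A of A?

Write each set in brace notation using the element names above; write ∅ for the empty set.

open subsets of A: ∅, {p}; so int(A) = {p}
closure: X∖int(X∖A) = X∖∅ = {r,p,q}
∂A = {r,p,q} minus {p} = {r,q}

{r,q}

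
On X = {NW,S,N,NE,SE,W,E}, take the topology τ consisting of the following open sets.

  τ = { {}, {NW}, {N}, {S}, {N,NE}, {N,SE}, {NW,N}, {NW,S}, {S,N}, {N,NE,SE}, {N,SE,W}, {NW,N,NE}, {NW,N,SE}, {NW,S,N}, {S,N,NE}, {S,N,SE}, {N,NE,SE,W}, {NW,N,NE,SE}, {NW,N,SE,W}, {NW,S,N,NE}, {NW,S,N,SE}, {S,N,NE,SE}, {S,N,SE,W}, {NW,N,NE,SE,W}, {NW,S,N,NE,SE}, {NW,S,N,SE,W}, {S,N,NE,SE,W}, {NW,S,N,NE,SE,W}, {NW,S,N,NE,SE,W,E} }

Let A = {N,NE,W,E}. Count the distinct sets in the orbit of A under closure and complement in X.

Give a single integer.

X∖A={NW,S,SE}, int(X∖A)={NW,S}, hence cl(A)={N,NE,SE,W,E}
Orbit (k=closure, c=complement):
  1. A     = {N,NE,W,E}
  2. kA    = {N,NE,SE,W,E}
  3. cA    = {NW,S,SE}
  4. ckA   = {NW,S}
  5. kcA   = {NW,S,SE,W,E}
  6. kckA  = {NW,S,E}
  7. ckcA  = {N,NE}
  8. ckckA = {N,NE,SE,W}
(closed under both — stop)

8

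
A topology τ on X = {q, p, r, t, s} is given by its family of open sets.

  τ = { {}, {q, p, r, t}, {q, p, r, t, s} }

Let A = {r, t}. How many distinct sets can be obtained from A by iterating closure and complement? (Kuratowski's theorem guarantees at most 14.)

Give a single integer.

4

complement {q, p, s}; its interior {}; cl(A) = X∖{} = {q, p, r, t, s}
With k = closure, c = complement:
  1. A     = {r, t}
  2. kA    = {q, p, r, t, s}
  3. cA    = {q, p, s}
  4. ckA   = {}
k, c of each give nothing new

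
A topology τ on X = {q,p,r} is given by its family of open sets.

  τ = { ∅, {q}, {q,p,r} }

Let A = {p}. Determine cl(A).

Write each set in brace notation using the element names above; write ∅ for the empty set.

{p,r}

cl via duality: int({q,r}) = {q}, so X∖{q} = {p,r}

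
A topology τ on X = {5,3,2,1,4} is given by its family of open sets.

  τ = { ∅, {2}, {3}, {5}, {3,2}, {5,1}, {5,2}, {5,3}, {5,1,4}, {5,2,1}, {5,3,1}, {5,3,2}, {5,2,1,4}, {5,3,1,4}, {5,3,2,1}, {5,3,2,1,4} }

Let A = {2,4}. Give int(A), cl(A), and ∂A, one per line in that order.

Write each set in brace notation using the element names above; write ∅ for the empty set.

open subsets of A: ∅, {2}; so int(A) = {2}
closure: X∖int(X∖A) = X∖{5,3,1} = {2,4}
∂A = {2,4} minus {2} = {4}

int(A) = {2}
cl(A)  = {2,4}
∂A     = {4}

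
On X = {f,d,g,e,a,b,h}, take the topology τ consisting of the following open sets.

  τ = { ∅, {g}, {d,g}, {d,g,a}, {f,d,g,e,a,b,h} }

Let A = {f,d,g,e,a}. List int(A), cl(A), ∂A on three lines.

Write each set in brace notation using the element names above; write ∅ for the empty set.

opens ⊆ A: ∅, {g}, {d,g}, {d,g,a}; union → int = {d,g,a}
complement {b,h}; its interior ∅; cl(A) = X∖∅ = {f,d,g,e,a,b,h}
boundary = {f,d,g,e,a,b,h} ∖ {d,g,a} = {f,e,b,h}

int(A) = {d,g,a}
cl(A)  = {f,d,g,e,a,b,h}
∂A     = {f,e,b,h}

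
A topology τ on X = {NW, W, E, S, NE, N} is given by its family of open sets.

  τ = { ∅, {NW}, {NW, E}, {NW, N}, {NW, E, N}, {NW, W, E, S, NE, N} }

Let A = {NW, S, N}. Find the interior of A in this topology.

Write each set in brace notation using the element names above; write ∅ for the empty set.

open subsets of A: ∅, {NW}, {NW, N}; so int(A) = {NW, N}

{NW, N}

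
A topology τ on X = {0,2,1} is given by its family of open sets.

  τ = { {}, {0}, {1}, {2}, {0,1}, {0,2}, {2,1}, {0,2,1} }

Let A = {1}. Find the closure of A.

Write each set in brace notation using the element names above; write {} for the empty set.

complement {0,2}; its interior {0,2}; cl(A) = X∖{0,2} = {1}

{1}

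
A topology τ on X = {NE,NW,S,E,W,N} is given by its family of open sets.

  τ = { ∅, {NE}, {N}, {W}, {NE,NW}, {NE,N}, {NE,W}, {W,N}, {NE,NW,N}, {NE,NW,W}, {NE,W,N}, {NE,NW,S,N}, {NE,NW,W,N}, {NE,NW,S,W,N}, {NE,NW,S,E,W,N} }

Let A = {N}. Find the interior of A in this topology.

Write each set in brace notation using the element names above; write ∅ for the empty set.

interior: largest open inside A is {N} (from ∅, {N})

{N}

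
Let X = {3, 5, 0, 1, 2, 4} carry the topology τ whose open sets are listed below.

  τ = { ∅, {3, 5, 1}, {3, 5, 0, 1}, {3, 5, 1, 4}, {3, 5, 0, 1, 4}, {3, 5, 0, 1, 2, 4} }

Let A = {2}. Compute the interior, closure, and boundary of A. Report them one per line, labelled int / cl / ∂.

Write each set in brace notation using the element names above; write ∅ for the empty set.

int(A) = ∅
cl(A)  = {2}
∂A     = {2}

open subsets of A: ∅; so int(A) = ∅
closure: X∖int(X∖A) = X∖{3, 5, 0, 1, 4} = {2}
∂A = {2} minus ∅ = {2}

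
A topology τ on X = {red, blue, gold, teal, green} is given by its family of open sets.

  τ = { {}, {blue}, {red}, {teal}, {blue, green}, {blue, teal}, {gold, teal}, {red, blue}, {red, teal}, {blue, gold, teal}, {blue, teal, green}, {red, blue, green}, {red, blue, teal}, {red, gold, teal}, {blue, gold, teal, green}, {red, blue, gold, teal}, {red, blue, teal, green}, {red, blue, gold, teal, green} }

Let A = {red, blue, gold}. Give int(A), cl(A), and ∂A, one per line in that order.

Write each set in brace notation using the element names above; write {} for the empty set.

int(A) = {red, blue}
cl(A)  = {red, blue, gold, green}
∂A     = {gold, green}

opens ⊆ A: {}, {red}, {blue}, {red, blue}; union → int = {red, blue}
complement {teal, green}; its interior {teal}; cl(A) = X∖{teal} = {red, blue, gold, green}
boundary = {red, blue, gold, green} ∖ {red, blue} = {gold, green}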